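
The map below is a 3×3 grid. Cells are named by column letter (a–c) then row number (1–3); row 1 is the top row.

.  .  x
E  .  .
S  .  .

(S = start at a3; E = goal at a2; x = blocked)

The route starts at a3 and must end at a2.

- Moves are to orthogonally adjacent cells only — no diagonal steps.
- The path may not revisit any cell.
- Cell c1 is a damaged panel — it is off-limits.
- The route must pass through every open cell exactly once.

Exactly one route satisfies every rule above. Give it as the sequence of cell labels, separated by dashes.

a3 - b3 - c3 - c2 - b2 - b1 - a1 - a2

Need to visit all 8 open cells exactly once, starting at a3 and ending at a2.
Route from a3: right 2 to c3, up 1 to c2, left 1 to b2, up 1 to b1, left 1 to a1, down 1 to a2 — 7 moves in all.
Check: all 8 open cells covered.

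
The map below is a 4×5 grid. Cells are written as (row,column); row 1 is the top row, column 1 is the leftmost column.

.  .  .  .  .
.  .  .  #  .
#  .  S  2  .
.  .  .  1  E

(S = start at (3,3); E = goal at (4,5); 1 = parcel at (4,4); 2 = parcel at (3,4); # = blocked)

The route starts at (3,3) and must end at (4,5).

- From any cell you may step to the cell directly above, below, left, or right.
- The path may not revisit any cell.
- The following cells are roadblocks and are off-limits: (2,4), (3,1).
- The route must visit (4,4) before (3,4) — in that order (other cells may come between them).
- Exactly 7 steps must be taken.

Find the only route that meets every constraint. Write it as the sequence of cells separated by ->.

(3,3) -> (3,2) -> (4,2) -> (4,3) -> (4,4) -> (3,4) -> (3,5) -> (4,5)

The waypoints must appear in the order (4,4), (3,4), with no cell reused.
Route from (3,3): left 1 to (3,2), down 1 to (4,2), right 2 to (4,4), up 1 to (3,4), right 1 to (3,5), down 1 to (4,5) — 7 moves in all.
Check: order respected (1 at step 4, 2 at step 5); 7 moves as required.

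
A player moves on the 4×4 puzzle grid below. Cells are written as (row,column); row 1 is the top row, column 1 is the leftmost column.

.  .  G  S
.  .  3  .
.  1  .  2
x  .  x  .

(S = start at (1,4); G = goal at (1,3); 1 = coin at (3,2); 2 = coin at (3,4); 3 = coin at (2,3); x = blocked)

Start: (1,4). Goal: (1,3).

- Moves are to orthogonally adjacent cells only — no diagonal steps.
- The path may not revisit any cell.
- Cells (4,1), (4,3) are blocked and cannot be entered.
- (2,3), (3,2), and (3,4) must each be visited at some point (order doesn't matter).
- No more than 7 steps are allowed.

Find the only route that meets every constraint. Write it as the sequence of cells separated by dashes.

(1,4) - (2,4) - (3,4) - (3,3) - (3,2) - (2,2) - (2,3) - (1,3)

Any route must reach (2,3), (3,2), and (3,4) and still end at (1,3) within 7 moves, so the order of the required stops is forced.
Route from (1,4): down 2 to (3,4), left 2 to (3,2), up 1 to (2,2), right 1 to (2,3), up 1 to (1,3) — 7 moves in all.
Check: all required cells visited; 7 ≤ 7 moves.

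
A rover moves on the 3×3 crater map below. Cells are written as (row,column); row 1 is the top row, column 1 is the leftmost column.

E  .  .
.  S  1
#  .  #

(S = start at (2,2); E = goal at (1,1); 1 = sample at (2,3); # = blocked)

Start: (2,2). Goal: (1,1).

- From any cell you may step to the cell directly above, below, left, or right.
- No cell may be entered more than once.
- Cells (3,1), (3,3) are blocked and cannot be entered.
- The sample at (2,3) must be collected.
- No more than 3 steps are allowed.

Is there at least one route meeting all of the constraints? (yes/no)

Even ignoring the no-revisit rule, getting from (2,2) to (1,1) via (2,3) needs at least 1 + 3 = 4 moves (Manhattan distance per leg), which exceeds the 3-move limit.

no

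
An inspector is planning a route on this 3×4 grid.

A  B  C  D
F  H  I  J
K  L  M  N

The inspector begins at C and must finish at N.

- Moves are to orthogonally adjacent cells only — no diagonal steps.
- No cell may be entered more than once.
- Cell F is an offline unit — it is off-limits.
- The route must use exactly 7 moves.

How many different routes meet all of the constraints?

Need simple routes of exactly 7 moves from C to N (Manhattan distance 3, so 2 moves are spent on a detour and 2 undoing it).
Enumerating: C B H L M I J N | C D J I H L M N.
That gives 2 routes.

2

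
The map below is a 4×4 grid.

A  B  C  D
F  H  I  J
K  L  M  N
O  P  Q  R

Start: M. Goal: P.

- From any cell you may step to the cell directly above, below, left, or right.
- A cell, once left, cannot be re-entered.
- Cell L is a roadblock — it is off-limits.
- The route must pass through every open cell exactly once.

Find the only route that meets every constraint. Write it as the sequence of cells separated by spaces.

Need to visit all 15 open cells exactly once, starting at M and ending at P.
Route from M: down 1 to Q, right 1 to R, up 3 to D, left 1 to C, down 1 to I, left 1 to H, up 1 to B, left 1 to A, down 3 to O, right 1 to P — 14 moves in all.
Check: all 15 open cells covered.

M Q R N J D C I H B A F K O P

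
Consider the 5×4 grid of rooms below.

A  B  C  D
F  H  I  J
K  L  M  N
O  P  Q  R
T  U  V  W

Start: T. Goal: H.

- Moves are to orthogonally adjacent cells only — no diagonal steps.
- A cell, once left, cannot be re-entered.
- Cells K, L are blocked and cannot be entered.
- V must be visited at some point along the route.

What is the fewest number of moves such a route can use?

Any route passes through V somewhere between T and H. Summing Manhattan distances along the two legs (T → V → H) gives a lower bound of 2 + 4 = 6 moves.
A route of 6 moves achieves this: T → U → V → Q → M → I → H.
Since 6 matches the lower bound, it is optimal.

6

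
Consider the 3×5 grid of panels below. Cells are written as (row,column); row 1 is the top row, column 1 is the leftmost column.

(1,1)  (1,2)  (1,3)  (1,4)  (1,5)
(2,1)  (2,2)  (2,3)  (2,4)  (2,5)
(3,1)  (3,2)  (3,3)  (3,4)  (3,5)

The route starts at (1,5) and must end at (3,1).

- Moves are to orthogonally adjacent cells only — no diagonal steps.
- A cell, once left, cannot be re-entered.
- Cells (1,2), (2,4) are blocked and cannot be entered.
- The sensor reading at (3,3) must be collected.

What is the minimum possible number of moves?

Any route passes through (3,3) somewhere between (1,5) and (3,1). Summing Manhattan distances along the two legs ((1,5) → (3,3) → (3,1)) gives a lower bound of 4 + 2 = 6 moves.
A route of 6 moves achieves this: (1,5) → (2,5) → (3,5) → (3,4) → (3,3) → (3,2) → (3,1).
Since 6 matches the lower bound, it is optimal.

6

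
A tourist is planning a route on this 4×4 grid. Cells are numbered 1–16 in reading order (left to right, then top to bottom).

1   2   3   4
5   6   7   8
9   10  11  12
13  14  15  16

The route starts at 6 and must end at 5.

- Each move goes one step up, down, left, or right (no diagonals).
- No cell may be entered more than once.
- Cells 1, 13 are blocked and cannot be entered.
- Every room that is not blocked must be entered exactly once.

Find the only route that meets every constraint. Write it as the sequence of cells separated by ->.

6 -> 2 -> 3 -> 4 -> 8 -> 7 -> 11 -> 12 -> 16 -> 15 -> 14 -> 10 -> 9 -> 5

Need to visit all 14 open cells exactly once, starting at 6 and ending at 5.
Route from 6: up to 2, 2× right (reaching 4), down to 8, left to 7, down to 11, right to 12, down to 16, 2× left (reaching 14), up to 10, left to 9, up to 5 — 13 moves in all.
Check: all 14 open cells covered.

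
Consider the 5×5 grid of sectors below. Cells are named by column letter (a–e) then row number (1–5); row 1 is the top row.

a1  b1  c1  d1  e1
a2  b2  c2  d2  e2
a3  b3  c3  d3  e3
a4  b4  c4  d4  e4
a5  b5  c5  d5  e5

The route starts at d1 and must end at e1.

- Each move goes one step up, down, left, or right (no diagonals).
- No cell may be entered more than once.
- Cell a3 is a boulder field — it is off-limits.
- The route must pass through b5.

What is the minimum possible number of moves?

Any route passes through b5 somewhere between d1 and e1. Summing Manhattan distances along the two legs (d1 → b5 → e1) gives a lower bound of 6 + 7 = 13 moves.
A route of 13 moves achieves this: d1 → d2 → d3 → d4 → c4 → b4 → b5 → c5 → d5 → e5 → e4 → e3 → e2 → e1.
Since 13 matches the lower bound, it is optimal.

13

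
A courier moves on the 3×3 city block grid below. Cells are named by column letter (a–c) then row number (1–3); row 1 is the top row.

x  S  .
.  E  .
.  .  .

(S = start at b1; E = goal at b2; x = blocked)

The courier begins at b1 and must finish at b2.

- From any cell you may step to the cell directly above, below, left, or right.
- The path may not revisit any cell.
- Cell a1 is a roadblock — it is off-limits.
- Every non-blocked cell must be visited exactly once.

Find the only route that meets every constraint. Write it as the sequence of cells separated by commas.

Need to visit all 8 open cells exactly once, starting at b1 and ending at b2.
Cell c3 has only two open neighbours (c2 and b3), so the path must pass straight through it: one of those is the cell it's entered from and the other is where it exits.
Route from b1: right to c1, 2× down (reaching c3), 2× left (reaching a3), up to a2, right to b2 — 7 moves in all.
Check: all 8 open cells covered.

b1, c1, c2, c3, b3, a3, a2, b2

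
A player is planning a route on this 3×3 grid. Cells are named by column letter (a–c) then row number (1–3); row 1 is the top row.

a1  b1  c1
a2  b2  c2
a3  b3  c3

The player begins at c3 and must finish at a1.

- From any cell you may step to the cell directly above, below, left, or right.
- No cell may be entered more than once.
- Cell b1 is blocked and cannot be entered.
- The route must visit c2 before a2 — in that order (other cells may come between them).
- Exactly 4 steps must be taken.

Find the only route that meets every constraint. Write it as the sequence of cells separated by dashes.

The waypoints must appear in the order c2, a2, with no cell reused.
Route from c3: up 1 to c2, left 2 to a2, up 1 to a1 — 4 moves in all.
Check: order respected (c2 at step 1, a2 at step 3); 4 moves as required.

c3 - c2 - b2 - a2 - a1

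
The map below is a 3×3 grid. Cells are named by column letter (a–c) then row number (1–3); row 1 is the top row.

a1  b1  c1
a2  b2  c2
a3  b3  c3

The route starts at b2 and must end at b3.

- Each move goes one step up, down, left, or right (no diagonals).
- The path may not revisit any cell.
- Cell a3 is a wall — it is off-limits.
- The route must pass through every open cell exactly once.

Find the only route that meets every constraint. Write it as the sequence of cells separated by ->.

b2 -> a2 -> a1 -> b1 -> c1 -> c2 -> c3 -> b3

Need to visit all 8 open cells exactly once, starting at b2 and ending at b3.
Cell a1 has only two open neighbours (a2 and b1), so the path must pass straight through it: one of those is the cell it's entered from and the other is where it exits.
Route from b2: left to a2, up to a1, 2× right (reaching c1), 2× down (reaching c3), left to b3 — 7 moves in all.
Check: all 8 open cells covered.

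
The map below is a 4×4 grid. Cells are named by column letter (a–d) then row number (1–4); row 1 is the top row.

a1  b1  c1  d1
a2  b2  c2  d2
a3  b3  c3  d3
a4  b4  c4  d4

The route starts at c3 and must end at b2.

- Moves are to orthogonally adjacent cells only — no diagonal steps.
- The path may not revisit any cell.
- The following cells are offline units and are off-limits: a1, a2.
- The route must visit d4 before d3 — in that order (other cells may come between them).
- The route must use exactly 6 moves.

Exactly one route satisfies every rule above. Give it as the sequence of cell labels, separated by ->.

c3 -> c4 -> d4 -> d3 -> d2 -> c2 -> b2

The waypoints must appear in the order d4, d3, with no cell reused.
Route from c3: down 1 to c4, right 1 to d4, up 2 to d2, left 2 to b2 — 6 moves in all.
Check: order respected (d4 at step 2, d3 at step 3); 6 moves as required.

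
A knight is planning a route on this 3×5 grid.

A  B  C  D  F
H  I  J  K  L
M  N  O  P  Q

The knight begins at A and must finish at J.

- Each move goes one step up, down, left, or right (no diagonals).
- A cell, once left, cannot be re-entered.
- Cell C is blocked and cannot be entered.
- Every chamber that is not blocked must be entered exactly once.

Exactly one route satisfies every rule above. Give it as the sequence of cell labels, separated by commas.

Need to visit all 14 open cells exactly once, starting at A and ending at J.
Route from A: right to B, down to I, left to H, down to M, 4× right (reaching Q), 2× up (reaching F), left to D, down to K, left to J — 13 moves in all.
Check: all 14 open cells covered.

A, B, I, H, M, N, O, P, Q, L, F, D, K, J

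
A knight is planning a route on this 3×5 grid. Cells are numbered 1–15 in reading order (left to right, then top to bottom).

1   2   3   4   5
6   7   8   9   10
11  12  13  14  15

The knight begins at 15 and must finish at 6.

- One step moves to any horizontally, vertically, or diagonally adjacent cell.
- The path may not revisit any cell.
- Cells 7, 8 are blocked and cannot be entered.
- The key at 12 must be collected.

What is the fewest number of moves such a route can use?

4

Any route passes through 12 somewhere between 15 and 6. Summing Chebyshev distances along the two legs (15 → 12 → 6) gives a lower bound of 3 + 1 = 4 moves.
A route of 4 moves achieves this: 15 → 9 → 13 → 12 → 6.
Since 4 matches the lower bound, it is optimal.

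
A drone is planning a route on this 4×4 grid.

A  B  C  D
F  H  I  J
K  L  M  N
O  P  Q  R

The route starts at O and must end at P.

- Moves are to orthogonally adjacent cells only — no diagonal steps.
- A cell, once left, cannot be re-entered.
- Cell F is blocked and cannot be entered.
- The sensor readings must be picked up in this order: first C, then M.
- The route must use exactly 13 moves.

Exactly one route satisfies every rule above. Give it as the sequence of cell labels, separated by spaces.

O K L H B C D J I M N R Q P

The waypoints must appear in the order C, M, with no cell reused.
Route from O: up to K, right to L, 2× up (reaching B), 2× right (reaching D), down to J, left to I, down to M, right to N, down to R, 2× left (reaching P) — 13 moves in all.
Check: order respected (C at step 5, M at step 9); 13 moves as required.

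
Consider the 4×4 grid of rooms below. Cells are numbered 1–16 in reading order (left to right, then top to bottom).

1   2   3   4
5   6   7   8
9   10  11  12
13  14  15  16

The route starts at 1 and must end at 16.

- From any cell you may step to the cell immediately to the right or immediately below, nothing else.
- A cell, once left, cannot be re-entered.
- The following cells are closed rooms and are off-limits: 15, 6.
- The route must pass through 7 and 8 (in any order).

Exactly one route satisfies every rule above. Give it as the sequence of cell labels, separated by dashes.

Moves only go right or down, so the column and row indices never decrease.
Route from 1: 2× right (reaching 3), down to 7, right to 8, 2× down (reaching 16) — 6 moves in all.
Check: all required cells visited.

1 - 2 - 3 - 7 - 8 - 12 - 16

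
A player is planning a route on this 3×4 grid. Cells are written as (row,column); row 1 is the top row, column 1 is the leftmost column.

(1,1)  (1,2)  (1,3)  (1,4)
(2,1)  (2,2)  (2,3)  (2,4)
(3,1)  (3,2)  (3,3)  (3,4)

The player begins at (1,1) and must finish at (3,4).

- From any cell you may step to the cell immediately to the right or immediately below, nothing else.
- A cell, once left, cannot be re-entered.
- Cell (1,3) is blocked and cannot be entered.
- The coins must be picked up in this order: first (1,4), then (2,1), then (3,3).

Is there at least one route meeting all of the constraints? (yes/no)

no

(2,1) lies to the left of (1,4), so going from (1,4) to (2,1) would need a leftward move — but moves only go right/down, so (1,4) cannot be visited before (2,1).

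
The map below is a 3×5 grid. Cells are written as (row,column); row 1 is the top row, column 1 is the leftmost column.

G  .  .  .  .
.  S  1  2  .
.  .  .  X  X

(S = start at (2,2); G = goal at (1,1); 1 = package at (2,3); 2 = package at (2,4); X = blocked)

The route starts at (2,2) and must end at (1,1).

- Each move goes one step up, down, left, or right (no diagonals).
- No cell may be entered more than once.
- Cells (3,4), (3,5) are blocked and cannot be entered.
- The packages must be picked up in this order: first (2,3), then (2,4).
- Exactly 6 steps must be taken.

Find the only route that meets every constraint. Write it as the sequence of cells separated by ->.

(2,2) -> (2,3) -> (2,4) -> (1,4) -> (1,3) -> (1,2) -> (1,1)

The waypoints must appear in the order (2,3), (2,4), with no cell reused.
Route from (2,2): right 2 to (2,4), up 1 to (1,4), left 3 to (1,1) — 6 moves in all.
Check: order respected (1 at step 1, 2 at step 2); 6 moves as required.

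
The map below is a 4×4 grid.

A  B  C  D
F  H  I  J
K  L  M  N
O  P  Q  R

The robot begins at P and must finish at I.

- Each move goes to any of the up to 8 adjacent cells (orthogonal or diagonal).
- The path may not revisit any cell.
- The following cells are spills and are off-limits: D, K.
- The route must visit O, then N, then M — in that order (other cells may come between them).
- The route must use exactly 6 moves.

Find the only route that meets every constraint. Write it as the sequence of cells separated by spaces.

The waypoints must appear in the order O, N, M, with no cell reused.
Route from P: left 1 to O, up-right 1 to L, down-right 1 to Q, up-right 1 to N, left 1 to M, up 1 to I — 6 moves in all.
Check: order respected (O at step 1, N at step 4, M at step 5); 6 moves as required.

P O L Q N M I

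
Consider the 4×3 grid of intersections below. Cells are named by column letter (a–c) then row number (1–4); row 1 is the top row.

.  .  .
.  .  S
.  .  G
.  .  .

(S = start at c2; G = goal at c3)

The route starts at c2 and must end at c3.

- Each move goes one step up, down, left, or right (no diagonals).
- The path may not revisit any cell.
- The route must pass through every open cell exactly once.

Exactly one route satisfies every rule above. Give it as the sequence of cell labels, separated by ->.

Need to visit all 12 open cells exactly once, starting at c2 and ending at c3.
Cell a1 has only two open neighbours (a2 and b1), so the path must pass straight through it: one of those is the cell it's entered from and the other is where it exits.
Route from c2: up to c1, 2× left (reaching a1), down to a2, right to b2, down to b3, left to a3, down to a4, 2× right (reaching c4), up to c3 — 11 moves in all.
Check: all 12 open cells covered.

c2 -> c1 -> b1 -> a1 -> a2 -> b2 -> b3 -> a3 -> a4 -> b4 -> c4 -> c3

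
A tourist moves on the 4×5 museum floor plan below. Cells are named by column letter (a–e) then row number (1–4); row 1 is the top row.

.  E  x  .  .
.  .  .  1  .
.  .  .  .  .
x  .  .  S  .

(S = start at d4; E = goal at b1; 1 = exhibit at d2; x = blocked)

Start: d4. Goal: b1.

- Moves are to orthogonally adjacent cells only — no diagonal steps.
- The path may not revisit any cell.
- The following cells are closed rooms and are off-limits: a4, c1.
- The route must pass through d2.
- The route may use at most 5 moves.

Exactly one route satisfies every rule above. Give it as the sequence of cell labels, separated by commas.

The 5-move cap with required stops at d2 leaves no slack for detours.
Route from d4: 2× up (reaching d2), 2× left (reaching b2), up to b1 — 5 moves in all.
Check: all required cells visited; 5 ≤ 5 moves.

d4, d3, d2, c2, b2, b1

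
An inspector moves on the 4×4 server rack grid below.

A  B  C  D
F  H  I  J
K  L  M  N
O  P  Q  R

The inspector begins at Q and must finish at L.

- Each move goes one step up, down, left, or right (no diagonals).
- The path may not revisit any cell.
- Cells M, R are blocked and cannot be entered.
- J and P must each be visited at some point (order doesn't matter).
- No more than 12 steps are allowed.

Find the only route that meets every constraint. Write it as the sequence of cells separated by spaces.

The 12-move cap with required stops at J, P leaves no slack for detours.
Route from Q: left 2 to O, up 3 to A, right 3 to D, down 1 to J, left 2 to H, down 1 to L — 12 moves in all.
Check: all required cells visited; 12 ≤ 12 moves.

Q P O K F A B C D J I H L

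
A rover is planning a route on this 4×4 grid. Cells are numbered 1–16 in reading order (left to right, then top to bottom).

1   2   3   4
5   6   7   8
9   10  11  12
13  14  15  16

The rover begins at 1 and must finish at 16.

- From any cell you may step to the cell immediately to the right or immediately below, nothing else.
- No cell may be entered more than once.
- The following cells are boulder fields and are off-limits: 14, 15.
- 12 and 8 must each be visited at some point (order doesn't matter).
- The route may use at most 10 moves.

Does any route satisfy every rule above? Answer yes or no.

One route that works: 1 → 5 → 6 → 7 → 8 → 12 → 16.

yes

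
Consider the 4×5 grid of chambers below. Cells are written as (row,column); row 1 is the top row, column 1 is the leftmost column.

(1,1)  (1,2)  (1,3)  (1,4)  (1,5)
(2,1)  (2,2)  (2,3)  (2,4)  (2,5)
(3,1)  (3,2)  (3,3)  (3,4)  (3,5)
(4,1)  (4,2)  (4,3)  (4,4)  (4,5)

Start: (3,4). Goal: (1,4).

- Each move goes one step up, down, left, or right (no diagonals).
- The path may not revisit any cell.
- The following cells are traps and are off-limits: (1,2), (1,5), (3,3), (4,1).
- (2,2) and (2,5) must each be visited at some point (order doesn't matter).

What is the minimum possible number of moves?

Any route passes through (2,2) and (2,5) in some order between (3,4) and (1,4). Summing Manhattan distances along each leg and taking the cheapest ordering ((3,4) → (2,2) → (2,5) → (1,4)) gives a lower bound of 3 + 3 + 2 = 8 moves.
The shortest route satisfying every rule uses 12 moves: (3,4) → (2,4) → (2,5) → (3,5) → (4,5) → (4,4) → (4,3) → (4,2) → (3,2) → (2,2) → (2,3) → (1,3) → (1,4).
The no-revisit rule (legs can't share cells) pushes the minimum above the 8-move bound; an exhaustive check rules out every length from 8 to 11 (on a 4-connected grid the length of any start-to-goal walk has the same parity as the Manhattan bound, so only lengths 8, 10, 12, … need checking), leaving 12 as the minimum.

12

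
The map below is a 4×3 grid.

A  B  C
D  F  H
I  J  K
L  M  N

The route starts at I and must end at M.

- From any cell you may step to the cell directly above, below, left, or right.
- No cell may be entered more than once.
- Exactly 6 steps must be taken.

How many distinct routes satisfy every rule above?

5

Need simple routes of exactly 6 moves from I to M (Manhattan distance 2, so 2 moves are spent on a detour and 2 undoing it).
Enumerating: I D A B F J M | I D F J K N M | I D F H K N M | I D F H K J M | I J F H K N M.
That gives 5 routes.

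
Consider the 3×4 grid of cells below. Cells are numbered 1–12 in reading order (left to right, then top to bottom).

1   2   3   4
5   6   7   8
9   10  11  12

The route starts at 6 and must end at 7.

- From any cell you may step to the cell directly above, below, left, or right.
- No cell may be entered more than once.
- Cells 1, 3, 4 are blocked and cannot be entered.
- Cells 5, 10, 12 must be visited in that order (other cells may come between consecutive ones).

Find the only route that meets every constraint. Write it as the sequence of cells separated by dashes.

The waypoints must appear in the order 5, 10, 12, with no cell reused.
Route from 6: left to 5, down to 9, 3× right (reaching 12), up to 8, left to 7 — 7 moves in all.
Check: order respected (5 at step 1, 10 at step 3, 12 at step 5).

6 - 5 - 9 - 10 - 11 - 12 - 8 - 7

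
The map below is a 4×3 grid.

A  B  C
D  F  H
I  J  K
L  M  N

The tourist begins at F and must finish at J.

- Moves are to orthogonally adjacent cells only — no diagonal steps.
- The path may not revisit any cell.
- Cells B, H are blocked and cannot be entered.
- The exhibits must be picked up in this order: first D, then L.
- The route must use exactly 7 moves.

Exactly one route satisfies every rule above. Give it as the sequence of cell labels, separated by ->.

F -> D -> I -> L -> M -> N -> K -> J

The waypoints must appear in the order D, L, with no cell reused.
Route from F: left to D, 2× down (reaching L), 2× right (reaching N), up to K, left to J — 7 moves in all.
Check: order respected (D at step 1, L at step 3); 7 moves as required.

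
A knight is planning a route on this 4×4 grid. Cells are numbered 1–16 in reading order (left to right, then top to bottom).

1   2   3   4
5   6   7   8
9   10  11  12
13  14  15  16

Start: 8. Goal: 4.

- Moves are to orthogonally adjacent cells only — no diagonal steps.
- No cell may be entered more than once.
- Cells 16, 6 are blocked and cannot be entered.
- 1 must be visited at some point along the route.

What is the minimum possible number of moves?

Any route passes through 1 somewhere between 8 and 4. Summing Manhattan distances along the two legs (8 → 1 → 4) gives a lower bound of 4 + 3 = 7 moves.
The shortest route satisfying every rule uses 9 moves: 8 → 12 → 11 → 10 → 9 → 5 → 1 → 2 → 3 → 4.
The no-revisit rule (legs can't share cells) pushes the minimum above the 7-move bound; an exhaustive check rules out every length from 7 to 8, leaving 9 as the minimum.

9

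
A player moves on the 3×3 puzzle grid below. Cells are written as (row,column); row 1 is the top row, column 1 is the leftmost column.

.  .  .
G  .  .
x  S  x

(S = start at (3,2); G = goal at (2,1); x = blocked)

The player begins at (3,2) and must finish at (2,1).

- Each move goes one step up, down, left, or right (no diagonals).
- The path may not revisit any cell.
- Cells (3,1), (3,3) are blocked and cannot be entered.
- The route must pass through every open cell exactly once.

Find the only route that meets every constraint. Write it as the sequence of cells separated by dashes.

(3,2) - (2,2) - (2,3) - (1,3) - (1,2) - (1,1) - (2,1)

Need to visit all 7 open cells exactly once, starting at (3,2) and ending at (2,1).
Cell (2,3) has only two open neighbours ((1,3) and (2,2)), so the path must pass straight through it: one of those is the cell it's entered from and the other is where it exits.
Route from (3,2): up 1 to (2,2), right 1 to (2,3), up 1 to (1,3), left 2 to (1,1), down 1 to (2,1) — 6 moves in all.
Check: all 7 open cells covered.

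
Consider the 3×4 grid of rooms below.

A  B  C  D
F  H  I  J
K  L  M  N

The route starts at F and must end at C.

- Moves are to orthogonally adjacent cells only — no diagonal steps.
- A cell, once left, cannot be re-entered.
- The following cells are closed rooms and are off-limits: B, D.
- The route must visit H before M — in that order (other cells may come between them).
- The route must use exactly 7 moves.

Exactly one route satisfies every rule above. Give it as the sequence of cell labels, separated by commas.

F, H, L, M, N, J, I, C

The waypoints must appear in the order H, M, with no cell reused.
Route from F: right to H, down to L, 2× right (reaching N), up to J, left to I, up to C — 7 moves in all.
Check: order respected (H at step 1, M at step 3); 7 moves as required.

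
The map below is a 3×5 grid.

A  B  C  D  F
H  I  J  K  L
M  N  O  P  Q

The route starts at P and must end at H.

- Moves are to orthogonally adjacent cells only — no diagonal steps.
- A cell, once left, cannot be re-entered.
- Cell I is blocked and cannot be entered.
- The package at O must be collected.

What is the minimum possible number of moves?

Any route passes through O somewhere between P and H. Summing Manhattan distances along the two legs (P → O → H) gives a lower bound of 1 + 3 = 4 moves.
A route of 4 moves achieves this: P → O → N → M → H.
Since 4 matches the lower bound, it is optimal.

4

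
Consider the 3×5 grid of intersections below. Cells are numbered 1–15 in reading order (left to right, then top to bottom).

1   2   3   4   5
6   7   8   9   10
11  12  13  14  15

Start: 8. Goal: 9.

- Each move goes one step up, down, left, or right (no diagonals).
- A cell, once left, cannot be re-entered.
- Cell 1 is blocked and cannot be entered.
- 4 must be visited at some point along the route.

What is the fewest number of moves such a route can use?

Any route passes through 4 somewhere between 8 and 9. Summing Manhattan distances along the two legs (8 → 4 → 9) gives a lower bound of 2 + 1 = 3 moves.
A route of 3 moves achieves this: 8 → 3 → 4 → 9.
Since 3 matches the lower bound, it is optimal.

3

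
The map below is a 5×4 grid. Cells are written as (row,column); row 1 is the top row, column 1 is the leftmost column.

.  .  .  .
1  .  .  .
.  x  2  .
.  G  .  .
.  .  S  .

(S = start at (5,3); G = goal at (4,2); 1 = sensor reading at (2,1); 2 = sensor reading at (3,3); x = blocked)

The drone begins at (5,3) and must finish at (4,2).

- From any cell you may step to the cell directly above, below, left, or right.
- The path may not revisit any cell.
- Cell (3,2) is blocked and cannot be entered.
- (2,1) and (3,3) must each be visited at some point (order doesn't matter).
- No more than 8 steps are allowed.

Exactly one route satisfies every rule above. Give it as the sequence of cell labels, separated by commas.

(5,3), (4,3), (3,3), (2,3), (2,2), (2,1), (3,1), (4,1), (4,2)

Any route must reach (2,1) and (3,3) and still end at (4,2) within 8 moves, so the order of the required stops is forced.
Route from (5,3): 3× up (reaching (2,3)), 2× left (reaching (2,1)), 2× down (reaching (4,1)), right to (4,2) — 8 moves in all.
Check: all required cells visited; 8 ≤ 8 moves.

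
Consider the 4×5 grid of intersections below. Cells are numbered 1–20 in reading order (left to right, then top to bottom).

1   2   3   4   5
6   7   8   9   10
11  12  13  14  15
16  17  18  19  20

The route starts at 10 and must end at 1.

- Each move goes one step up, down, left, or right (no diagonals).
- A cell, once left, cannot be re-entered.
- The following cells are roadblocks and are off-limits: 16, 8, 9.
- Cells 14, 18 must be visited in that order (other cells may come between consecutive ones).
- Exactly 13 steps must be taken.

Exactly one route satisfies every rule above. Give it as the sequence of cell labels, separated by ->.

The waypoints must appear in the order 14, 18, with no cell reused.
Route from 10: 2× down (reaching 20), left to 19, up to 14, left to 13, down to 18, left to 17, up to 12, left to 11, up to 6, right to 7, up to 2, left to 1 — 13 moves in all.
Check: order respected (14 at step 4, 18 at step 6); 13 moves as required.

10 -> 15 -> 20 -> 19 -> 14 -> 13 -> 18 -> 17 -> 12 -> 11 -> 6 -> 7 -> 2 -> 1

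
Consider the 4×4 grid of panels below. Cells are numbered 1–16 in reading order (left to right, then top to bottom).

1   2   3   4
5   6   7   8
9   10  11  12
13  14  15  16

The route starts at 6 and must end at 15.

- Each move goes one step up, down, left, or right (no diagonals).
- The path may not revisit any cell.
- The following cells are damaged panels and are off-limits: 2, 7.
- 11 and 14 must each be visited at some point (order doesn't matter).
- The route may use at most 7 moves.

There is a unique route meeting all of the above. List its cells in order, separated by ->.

The budget equals the shortest possible length, so every move has to be on a shortest route through the required cells.
Route from 6: left 1 to 5, down 2 to 13, right 1 to 14, up 1 to 10, right 1 to 11, down 1 to 15 — 7 moves in all.
Check: all required cells visited; 7 ≤ 7 moves.

6 -> 5 -> 9 -> 13 -> 14 -> 10 -> 11 -> 15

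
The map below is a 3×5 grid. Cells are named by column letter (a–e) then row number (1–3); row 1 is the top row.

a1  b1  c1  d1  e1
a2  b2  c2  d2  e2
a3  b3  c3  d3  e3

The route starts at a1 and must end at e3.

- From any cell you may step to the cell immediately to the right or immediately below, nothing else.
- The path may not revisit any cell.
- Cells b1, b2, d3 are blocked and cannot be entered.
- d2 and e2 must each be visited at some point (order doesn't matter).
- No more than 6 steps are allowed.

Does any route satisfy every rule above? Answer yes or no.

Right/down moves force the required cells to be taken in the order d2, e2. Every right/down route from a1 to d2 runs into a blocked cell, so that leg cannot be completed.

no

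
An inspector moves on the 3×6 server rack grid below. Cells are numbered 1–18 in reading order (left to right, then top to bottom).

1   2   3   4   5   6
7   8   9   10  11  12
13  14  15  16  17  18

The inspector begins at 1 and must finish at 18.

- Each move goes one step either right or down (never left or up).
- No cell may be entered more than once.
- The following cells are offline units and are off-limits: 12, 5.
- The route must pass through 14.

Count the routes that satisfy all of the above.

A right/down-only route from 1 to 18 makes exactly 2 down-moves and 5 right-moves in some order.
With no other constraints that would be C(7,2) = 21 routes.
Split at 14 and multiply the segment counts (each segment already excludes blocked cells): 1→14: 3; 14→18: 1; product = 3.
That gives 3 routes.

3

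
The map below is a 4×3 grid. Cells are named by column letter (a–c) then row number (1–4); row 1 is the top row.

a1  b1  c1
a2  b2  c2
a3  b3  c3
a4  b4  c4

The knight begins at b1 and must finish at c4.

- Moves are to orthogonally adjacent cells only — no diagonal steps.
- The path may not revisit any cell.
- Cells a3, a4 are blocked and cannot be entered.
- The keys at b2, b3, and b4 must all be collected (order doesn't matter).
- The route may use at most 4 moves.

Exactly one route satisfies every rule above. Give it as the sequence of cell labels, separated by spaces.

b1 b2 b3 b4 c4

Any route must reach b2, b3, and b4 and still end at c4 within 4 moves, so the order of the required stops is forced.
Route from b1: down 3 to b4, right 1 to c4 — 4 moves in all.
Check: all required cells visited; 4 ≤ 4 moves.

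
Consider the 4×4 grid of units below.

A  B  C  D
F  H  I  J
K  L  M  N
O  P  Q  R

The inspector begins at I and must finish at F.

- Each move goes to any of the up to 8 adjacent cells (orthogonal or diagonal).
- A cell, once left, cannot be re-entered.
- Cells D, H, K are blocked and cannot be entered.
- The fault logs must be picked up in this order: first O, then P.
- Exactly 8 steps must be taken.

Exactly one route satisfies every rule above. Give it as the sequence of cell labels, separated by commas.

I, L, O, P, M, J, C, B, F

The waypoints must appear in the order O, P, with no cell reused.
Route from I: 2× down-left (reaching O), right to P, 2× up-right (reaching J), up-left to C, left to B, down-left to F — 8 moves in all.
Check: order respected (O at step 2, P at step 3); 8 moves as required.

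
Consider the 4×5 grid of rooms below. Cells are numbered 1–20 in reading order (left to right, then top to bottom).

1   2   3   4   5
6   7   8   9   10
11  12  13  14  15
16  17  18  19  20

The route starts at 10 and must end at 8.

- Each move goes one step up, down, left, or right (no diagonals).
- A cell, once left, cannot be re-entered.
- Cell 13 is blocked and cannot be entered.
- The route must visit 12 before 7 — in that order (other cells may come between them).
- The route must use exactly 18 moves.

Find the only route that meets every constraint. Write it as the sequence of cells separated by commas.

The waypoints must appear in the order 12, 7, with no cell reused.
Route from 10: up to 5, left to 4, 2× down (reaching 14), right to 15, down to 20, 4× left (reaching 16), up to 11, right to 12, up to 7, left to 6, up to 1, 2× right (reaching 3), down to 8 — 18 moves in all.
Check: order respected (12 at step 12, 7 at step 13); 18 moves as required.

10, 5, 4, 9, 14, 15, 20, 19, 18, 17, 16, 11, 12, 7, 6, 1, 2, 3, 8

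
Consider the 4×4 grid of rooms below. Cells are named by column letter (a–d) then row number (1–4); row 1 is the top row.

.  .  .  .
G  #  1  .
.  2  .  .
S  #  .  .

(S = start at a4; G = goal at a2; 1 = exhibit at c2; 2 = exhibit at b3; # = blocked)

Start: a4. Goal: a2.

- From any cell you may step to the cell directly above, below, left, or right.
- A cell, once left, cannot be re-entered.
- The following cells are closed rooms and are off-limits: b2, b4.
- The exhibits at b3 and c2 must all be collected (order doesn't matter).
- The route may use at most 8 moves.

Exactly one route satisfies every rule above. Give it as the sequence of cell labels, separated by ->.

The budget equals the shortest possible length, so every move has to be on a shortest route through the required cells.
Route from a4: up 1 to a3, right 2 to c3, up 2 to c1, left 2 to a1, down 1 to a2 — 8 moves in all.
Check: all required cells visited; 8 ≤ 8 moves.

a4 -> a3 -> b3 -> c3 -> c2 -> c1 -> b1 -> a1 -> a2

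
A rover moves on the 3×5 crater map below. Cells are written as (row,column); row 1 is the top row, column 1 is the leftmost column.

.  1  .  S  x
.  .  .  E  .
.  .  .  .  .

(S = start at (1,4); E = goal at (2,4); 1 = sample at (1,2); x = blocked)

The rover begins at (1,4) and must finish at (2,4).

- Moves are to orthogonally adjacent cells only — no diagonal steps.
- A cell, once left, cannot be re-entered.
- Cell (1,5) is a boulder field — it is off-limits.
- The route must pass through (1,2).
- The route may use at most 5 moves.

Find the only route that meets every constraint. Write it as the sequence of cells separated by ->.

Any route must reach (1,2) and still end at (2,4) within 5 moves, so the order of the required stops is forced.
Route from (1,4): left 2 to (1,2), down 1 to (2,2), right 2 to (2,4) — 5 moves in all.
Check: all required cells visited; 5 ≤ 5 moves.

(1,4) -> (1,3) -> (1,2) -> (2,2) -> (2,3) -> (2,4)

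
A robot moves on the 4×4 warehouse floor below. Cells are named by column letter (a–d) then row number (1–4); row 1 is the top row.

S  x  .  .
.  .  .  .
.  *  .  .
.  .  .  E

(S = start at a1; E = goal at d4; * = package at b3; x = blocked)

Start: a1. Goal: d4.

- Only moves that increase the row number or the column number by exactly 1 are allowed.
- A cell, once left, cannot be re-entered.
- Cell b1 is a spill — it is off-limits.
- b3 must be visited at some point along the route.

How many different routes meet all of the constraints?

6

A right/down-only route from a1 to d4 makes exactly 3 down-moves and 3 right-moves in some order.
With no other constraints that would be C(6,3) = 20 routes.
Split at b3 and multiply the segment counts (each segment already excludes blocked cells): a1→b3: 2; b3→d4: 3; product = 6.
That gives 6 routes.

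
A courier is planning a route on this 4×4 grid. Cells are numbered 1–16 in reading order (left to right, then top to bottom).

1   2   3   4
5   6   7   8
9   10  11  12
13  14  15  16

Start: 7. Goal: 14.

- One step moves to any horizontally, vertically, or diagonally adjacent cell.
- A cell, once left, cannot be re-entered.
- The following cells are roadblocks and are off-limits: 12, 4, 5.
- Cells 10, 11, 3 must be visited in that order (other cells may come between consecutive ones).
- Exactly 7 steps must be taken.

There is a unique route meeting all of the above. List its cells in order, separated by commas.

7, 10, 11, 8, 3, 6, 9, 14

The waypoints must appear in the order 10, 11, 3, with no cell reused.
Route from 7: down-left 1 to 10, right 1 to 11, up-right 1 to 8, up-left 1 to 3, down-left 2 to 9, down-right 1 to 14 — 7 moves in all.
Check: order respected (10 at step 1, 11 at step 2, 3 at step 4); 7 moves as required.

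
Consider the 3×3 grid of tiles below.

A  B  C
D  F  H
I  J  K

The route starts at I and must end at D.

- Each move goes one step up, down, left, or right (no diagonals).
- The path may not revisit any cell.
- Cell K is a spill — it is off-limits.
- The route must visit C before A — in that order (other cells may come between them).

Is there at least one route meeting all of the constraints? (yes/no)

One route that works: I → J → F → H → C → B → A → D.

yes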